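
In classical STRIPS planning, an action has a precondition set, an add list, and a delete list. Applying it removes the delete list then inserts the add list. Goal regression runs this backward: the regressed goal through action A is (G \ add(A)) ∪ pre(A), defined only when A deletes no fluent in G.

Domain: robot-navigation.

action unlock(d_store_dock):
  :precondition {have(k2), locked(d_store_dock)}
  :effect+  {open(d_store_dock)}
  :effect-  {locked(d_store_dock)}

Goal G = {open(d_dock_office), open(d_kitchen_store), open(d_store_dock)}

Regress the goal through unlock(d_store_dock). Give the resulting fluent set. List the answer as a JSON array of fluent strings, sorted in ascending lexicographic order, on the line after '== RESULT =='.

Compute (G \ add) ∪ pre:
  G ∩ del = {}  (empty — regression defined)
  G \ add = {open(d_dock_office), open(d_kitchen_store), open(d_store_dock)} \ {open(d_store_dock)} = {open(d_dock_office), open(d_kitchen_store)}
  ∪ pre   = {open(d_dock_office), open(d_kitchen_store)} ∪ {have(k2), locked(d_store_dock)}
          = {have(k2), locked(d_store_dock), open(d_dock_office), open(d_kitchen_store)}

== RESULT ==
["have(k2)", "locked(d_store_dock)", "open(d_dock_office)", "open(d_kitchen_store)"]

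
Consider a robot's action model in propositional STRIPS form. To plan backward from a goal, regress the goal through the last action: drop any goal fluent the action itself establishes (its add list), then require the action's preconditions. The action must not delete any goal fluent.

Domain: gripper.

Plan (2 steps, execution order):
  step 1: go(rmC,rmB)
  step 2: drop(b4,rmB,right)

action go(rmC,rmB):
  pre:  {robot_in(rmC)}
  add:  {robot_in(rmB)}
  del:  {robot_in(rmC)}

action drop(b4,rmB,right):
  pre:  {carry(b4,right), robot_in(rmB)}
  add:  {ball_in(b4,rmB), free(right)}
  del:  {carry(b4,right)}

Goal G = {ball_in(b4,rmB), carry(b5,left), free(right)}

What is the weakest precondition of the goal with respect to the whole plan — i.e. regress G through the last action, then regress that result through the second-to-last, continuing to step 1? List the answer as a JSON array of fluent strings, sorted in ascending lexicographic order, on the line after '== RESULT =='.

Regress step by step:
  through step 2 (drop(b4,rmB,right)): drop {ball_in(b4,rmB), free(right)}, keep {carry(b5,left)}, require {carry(b4,right), robot_in(rmB)}
    → {carry(b4,right), carry(b5,left), robot_in(rmB)}
  through step 1 (go(rmC,rmB)): drop {robot_in(rmB)}, keep {carry(b4,right), carry(b5,left)}, require {robot_in(rmC)}
    → {carry(b4,right), carry(b5,left), robot_in(rmC)}

== RESULT ==
["carry(b4,right)", "carry(b5,left)", "robot_in(rmC)"]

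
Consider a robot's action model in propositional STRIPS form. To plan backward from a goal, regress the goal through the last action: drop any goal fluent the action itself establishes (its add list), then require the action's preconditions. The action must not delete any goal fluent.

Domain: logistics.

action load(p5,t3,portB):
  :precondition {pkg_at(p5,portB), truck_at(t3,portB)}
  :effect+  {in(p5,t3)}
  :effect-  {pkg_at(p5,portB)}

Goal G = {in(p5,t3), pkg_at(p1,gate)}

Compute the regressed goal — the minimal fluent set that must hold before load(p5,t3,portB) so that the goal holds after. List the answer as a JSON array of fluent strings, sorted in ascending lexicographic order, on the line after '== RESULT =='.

Compute (G \ add) ∪ pre:
  G ∩ del = {}  (empty — regression defined)
  G \ add = {in(p5,t3), pkg_at(p1,gate)} \ {in(p5,t3)} = {pkg_at(p1,gate)}
  ∪ pre   = {pkg_at(p1,gate)} ∪ {pkg_at(p5,portB), truck_at(t3,portB)}
          = {pkg_at(p1,gate), pkg_at(p5,portB), truck_at(t3,portB)}

== RESULT ==
["pkg_at(p1,gate)", "pkg_at(p5,portB)", "truck_at(t3,portB)"]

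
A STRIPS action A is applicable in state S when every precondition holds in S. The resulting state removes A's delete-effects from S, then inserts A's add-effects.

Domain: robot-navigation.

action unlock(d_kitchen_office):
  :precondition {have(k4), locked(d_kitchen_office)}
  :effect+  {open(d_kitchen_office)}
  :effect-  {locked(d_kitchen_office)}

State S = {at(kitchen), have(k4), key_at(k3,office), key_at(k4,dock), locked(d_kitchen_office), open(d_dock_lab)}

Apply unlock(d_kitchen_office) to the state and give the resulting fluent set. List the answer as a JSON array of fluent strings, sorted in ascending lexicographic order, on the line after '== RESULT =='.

Progress:
  pre ⊆ S: {have(k4), locked(d_kitchen_office)} ⊆ S  — applicable
  S \ del = {at(kitchen), have(k4), key_at(k3,office), key_at(k4,dock), open(d_dock_lab)}
  ∪ add   = {at(kitchen), have(k4), key_at(k3,office), key_at(k4,dock), open(d_dock_lab), open(d_kitchen_office)}

== RESULT ==
["at(kitchen)", "have(k4)", "key_at(k3,office)", "key_at(k4,dock)", "open(d_dock_lab)", "open(d_kitchen_office)"]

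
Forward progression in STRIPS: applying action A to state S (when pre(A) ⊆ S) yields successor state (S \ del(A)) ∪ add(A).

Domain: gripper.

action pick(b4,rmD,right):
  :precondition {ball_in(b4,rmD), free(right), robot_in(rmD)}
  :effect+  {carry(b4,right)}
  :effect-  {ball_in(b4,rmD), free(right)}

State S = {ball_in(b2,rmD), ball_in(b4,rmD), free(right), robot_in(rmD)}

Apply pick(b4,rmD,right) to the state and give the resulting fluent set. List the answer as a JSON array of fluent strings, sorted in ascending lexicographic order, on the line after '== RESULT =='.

Progress:
  pre ⊆ S: {ball_in(b4,rmD), free(right), robot_in(rmD)} ⊆ S  — applicable
  S \ del = {ball_in(b2,rmD), robot_in(rmD)}
  ∪ add   = {ball_in(b2,rmD), carry(b4,right), robot_in(rmD)}

== RESULT ==
["ball_in(b2,rmD)", "carry(b4,right)", "robot_in(rmD)"]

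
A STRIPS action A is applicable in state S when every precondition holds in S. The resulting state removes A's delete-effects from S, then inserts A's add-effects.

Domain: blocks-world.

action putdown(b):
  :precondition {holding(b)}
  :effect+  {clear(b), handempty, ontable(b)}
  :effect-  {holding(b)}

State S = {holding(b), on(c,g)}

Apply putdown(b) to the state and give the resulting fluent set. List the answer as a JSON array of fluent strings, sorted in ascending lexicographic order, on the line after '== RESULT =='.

Progress:
  pre ⊆ S: {holding(b)} ⊆ S  — applicable
  S \ del = {on(c,g)}
  ∪ add   = {clear(b), handempty, on(c,g), ontable(b)}

== RESULT ==
["clear(b)", "handempty", "on(c,g)", "ontable(b)"]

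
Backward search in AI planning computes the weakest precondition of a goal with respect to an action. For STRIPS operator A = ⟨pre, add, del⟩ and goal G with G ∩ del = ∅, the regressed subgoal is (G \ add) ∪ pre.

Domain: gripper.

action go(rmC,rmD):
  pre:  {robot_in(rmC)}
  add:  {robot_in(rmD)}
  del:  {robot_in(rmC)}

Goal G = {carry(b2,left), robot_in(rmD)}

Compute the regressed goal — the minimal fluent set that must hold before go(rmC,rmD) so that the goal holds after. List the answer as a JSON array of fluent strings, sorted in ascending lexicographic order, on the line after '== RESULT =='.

Regress:
  G ∩ del = {}  (empty — regression defined)
  G \ add = {carry(b2,left), robot_in(rmD)} \ {robot_in(rmD)} = {carry(b2,left)}
  ∪ pre   = {carry(b2,left)} ∪ {robot_in(rmC)}
          = {carry(b2,left), robot_in(rmC)}

== RESULT ==
["carry(b2,left)", "robot_in(rmC)"]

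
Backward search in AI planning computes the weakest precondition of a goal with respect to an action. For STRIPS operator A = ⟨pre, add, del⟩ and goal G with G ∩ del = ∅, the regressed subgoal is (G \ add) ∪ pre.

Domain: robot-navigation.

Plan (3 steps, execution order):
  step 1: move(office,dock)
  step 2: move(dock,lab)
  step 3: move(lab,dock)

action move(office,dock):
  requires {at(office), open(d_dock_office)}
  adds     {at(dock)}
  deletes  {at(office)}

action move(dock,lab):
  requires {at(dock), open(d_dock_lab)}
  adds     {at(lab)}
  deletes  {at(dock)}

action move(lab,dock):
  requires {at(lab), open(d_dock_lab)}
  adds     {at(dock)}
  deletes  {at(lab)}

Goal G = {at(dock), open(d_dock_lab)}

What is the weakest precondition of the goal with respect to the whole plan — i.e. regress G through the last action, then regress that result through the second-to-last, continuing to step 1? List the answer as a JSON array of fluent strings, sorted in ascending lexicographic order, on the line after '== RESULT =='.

Work backward from the goal:
  through step 3 (move(lab,dock)): drop {at(dock)}, keep {open(d_dock_lab)}, require {at(lab), open(d_dock_lab)}
    → {at(lab), open(d_dock_lab)}
  through step 2 (move(dock,lab)): drop {at(lab)}, keep {open(d_dock_lab)}, require {at(dock), open(d_dock_lab)}
    → {at(dock), open(d_dock_lab)}
  through step 1 (move(office,dock)): drop {at(dock)}, keep {open(d_dock_lab)}, require {at(office), open(d_dock_office)}
    → {at(office), open(d_dock_lab), open(d_dock_office)}

== RESULT ==
["at(office)", "open(d_dock_lab)", "open(d_dock_office)"]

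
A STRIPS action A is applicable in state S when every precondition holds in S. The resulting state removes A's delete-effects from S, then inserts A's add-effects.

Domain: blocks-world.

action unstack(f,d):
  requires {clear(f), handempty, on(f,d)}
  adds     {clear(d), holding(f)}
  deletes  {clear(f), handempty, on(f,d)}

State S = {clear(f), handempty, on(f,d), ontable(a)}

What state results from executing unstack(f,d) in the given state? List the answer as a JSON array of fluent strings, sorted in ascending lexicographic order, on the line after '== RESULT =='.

Progress:
  pre ⊆ S: {clear(f), handempty, on(f,d)} ⊆ S  — applicable
  S \ del = {ontable(a)}
  ∪ add   = {clear(d), holding(f), ontable(a)}

== RESULT ==
["clear(d)", "holding(f)", "ontable(a)"]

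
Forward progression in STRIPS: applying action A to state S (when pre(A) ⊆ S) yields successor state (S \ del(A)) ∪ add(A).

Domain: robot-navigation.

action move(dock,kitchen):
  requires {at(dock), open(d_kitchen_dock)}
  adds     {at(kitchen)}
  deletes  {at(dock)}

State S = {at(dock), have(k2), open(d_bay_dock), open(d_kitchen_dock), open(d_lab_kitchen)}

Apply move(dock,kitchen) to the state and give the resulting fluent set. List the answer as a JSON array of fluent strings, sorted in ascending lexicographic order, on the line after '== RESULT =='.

Progress:
  pre ⊆ S: {at(dock), open(d_kitchen_dock)} ⊆ S  — applicable
  S \ del = {have(k2), open(d_bay_dock), open(d_kitchen_dock), open(d_lab_kitchen)}
  ∪ add   = {at(kitchen), have(k2), open(d_bay_dock), open(d_kitchen_dock), open(d_lab_kitchen)}

== RESULT ==
["at(kitchen)", "have(k2)", "open(d_bay_dock)", "open(d_kitchen_dock)", "open(d_lab_kitchen)"]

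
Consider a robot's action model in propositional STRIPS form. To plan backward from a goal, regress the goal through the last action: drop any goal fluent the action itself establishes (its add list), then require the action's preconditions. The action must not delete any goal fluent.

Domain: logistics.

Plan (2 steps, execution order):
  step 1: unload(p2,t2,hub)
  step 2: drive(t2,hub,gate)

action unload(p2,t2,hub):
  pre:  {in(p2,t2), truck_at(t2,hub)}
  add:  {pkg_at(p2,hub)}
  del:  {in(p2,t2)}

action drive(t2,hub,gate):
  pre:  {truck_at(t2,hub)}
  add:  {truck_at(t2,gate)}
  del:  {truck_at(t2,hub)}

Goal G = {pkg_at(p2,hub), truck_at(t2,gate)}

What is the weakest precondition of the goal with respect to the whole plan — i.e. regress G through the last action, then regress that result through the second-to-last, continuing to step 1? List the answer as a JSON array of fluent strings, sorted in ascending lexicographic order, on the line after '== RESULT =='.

Regress step by step:
  through step 2 (drive(t2,hub,gate)): drop {truck_at(t2,gate)}, keep {pkg_at(p2,hub)}, require {truck_at(t2,hub)}
    → {pkg_at(p2,hub), truck_at(t2,hub)}
  through step 1 (unload(p2,t2,hub)): drop {pkg_at(p2,hub)}, keep {truck_at(t2,hub)}, require {in(p2,t2), truck_at(t2,hub)}
    → {in(p2,t2), truck_at(t2,hub)}

== RESULT ==
["in(p2,t2)", "truck_at(t2,hub)"]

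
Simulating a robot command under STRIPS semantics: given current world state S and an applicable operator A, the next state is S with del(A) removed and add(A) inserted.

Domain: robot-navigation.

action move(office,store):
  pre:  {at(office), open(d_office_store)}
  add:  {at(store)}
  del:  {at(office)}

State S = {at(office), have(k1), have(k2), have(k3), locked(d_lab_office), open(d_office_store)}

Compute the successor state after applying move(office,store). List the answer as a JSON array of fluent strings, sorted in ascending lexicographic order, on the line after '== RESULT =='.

Compute (S \ del) ∪ add:
  pre ⊆ S: {at(office), open(d_office_store)} ⊆ S  — applicable
  S \ del = {have(k1), have(k2), have(k3), locked(d_lab_office), open(d_office_store)}
  ∪ add   = {at(store), have(k1), have(k2), have(k3), locked(d_lab_office), open(d_office_store)}

== RESULT ==
["at(store)", "have(k1)", "have(k2)", "have(k3)", "locked(d_lab_office)", "open(d_office_store)"]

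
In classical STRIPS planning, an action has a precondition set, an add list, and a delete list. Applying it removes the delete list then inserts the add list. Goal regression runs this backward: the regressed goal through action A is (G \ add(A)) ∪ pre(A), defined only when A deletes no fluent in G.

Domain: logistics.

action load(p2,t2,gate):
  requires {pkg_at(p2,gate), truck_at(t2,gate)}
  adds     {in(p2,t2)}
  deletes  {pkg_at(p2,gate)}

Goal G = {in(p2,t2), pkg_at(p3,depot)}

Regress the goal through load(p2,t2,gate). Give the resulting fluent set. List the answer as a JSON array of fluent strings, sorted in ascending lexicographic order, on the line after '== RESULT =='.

Compute (G \ add) ∪ pre:
  G ∩ del = {}  (empty — regression defined)
  G \ add = {in(p2,t2), pkg_at(p3,depot)} \ {in(p2,t2)} = {pkg_at(p3,depot)}
  ∪ pre   = {pkg_at(p3,depot)} ∪ {pkg_at(p2,gate), truck_at(t2,gate)}
          = {pkg_at(p2,gate), pkg_at(p3,depot), truck_at(t2,gate)}

== RESULT ==
["pkg_at(p2,gate)", "pkg_at(p3,depot)", "truck_at(t2,gate)"]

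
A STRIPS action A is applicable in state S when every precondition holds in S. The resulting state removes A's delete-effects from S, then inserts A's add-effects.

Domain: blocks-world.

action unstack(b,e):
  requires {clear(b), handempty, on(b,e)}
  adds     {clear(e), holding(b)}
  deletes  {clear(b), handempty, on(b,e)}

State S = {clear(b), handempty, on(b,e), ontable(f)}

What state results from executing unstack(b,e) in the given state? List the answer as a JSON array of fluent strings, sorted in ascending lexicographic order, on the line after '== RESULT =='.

Compute (S \ del) ∪ add:
  pre ⊆ S: {clear(b), handempty, on(b,e)} ⊆ S  — applicable
  S \ del = {ontable(f)}
  ∪ add   = {clear(e), holding(b), ontable(f)}

== RESULT ==
["clear(e)", "holding(b)", "ontable(f)"]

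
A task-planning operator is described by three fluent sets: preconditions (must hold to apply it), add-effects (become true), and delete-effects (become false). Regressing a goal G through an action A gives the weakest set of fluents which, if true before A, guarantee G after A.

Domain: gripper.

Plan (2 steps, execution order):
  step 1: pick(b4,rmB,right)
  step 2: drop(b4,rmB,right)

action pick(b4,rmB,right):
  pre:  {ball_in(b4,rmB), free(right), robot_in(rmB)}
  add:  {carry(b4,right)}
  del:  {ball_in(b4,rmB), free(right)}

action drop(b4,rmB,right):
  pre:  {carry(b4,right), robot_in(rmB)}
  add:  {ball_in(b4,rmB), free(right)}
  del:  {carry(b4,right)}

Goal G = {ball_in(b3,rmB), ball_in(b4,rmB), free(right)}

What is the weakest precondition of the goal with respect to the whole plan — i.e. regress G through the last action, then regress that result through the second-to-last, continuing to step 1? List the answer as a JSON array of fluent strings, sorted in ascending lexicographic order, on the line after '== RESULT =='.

Regress step by step:
  through step 2 (drop(b4,rmB,right)): drop {ball_in(b4,rmB), free(right)}, keep {ball_in(b3,rmB)}, require {carry(b4,right), robot_in(rmB)}
    → {ball_in(b3,rmB), carry(b4,right), robot_in(rmB)}
  through step 1 (pick(b4,rmB,right)): drop {carry(b4,right)}, keep {ball_in(b3,rmB), robot_in(rmB)}, require {ball_in(b4,rmB), free(right), robot_in(rmB)}
    → {ball_in(b3,rmB), ball_in(b4,rmB), free(right), robot_in(rmB)}

== RESULT ==
["ball_in(b3,rmB)", "ball_in(b4,rmB)", "free(right)", "robot_in(rmB)"]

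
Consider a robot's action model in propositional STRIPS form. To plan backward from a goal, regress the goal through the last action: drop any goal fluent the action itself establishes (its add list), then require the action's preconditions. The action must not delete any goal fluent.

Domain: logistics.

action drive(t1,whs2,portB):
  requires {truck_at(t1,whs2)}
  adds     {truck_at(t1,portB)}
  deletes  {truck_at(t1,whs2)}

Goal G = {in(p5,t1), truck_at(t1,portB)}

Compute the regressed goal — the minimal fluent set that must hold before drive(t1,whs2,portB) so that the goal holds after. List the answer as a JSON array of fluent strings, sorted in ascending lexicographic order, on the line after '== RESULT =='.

Compute (G \ add) ∪ pre:
  G ∩ del = {}  (empty — regression defined)
  G \ add = {in(p5,t1), truck_at(t1,portB)} \ {truck_at(t1,portB)} = {in(p5,t1)}
  ∪ pre   = {in(p5,t1)} ∪ {truck_at(t1,whs2)}
          = {in(p5,t1), truck_at(t1,whs2)}

== RESULT ==
["in(p5,t1)", "truck_at(t1,whs2)"]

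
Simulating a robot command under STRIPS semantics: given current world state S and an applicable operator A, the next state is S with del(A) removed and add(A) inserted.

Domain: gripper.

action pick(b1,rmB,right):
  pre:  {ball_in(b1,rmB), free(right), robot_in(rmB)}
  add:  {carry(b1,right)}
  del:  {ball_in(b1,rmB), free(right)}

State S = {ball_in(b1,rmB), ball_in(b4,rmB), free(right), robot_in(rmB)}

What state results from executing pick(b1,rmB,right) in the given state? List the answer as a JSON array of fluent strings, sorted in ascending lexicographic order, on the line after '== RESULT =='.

Compute (S \ del) ∪ add:
  pre ⊆ S: {ball_in(b1,rmB), free(right), robot_in(rmB)} ⊆ S  — applicable
  S \ del = {ball_in(b4,rmB), robot_in(rmB)}
  ∪ add   = {ball_in(b4,rmB), carry(b1,right), robot_in(rmB)}

== RESULT ==
["ball_in(b4,rmB)", "carry(b1,right)", "robot_in(rmB)"]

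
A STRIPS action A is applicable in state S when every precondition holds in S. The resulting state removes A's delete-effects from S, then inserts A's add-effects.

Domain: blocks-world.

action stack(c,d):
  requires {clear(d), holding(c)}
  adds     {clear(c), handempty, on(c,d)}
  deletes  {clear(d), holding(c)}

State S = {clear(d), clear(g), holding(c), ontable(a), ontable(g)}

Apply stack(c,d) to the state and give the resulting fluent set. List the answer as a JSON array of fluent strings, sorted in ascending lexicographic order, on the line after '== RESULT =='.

Compute (S \ del) ∪ add:
  pre ⊆ S: {clear(d), holding(c)} ⊆ S  — applicable
  S \ del = {clear(g), ontable(a), ontable(g)}
  ∪ add   = {clear(c), clear(g), handempty, on(c,d), ontable(a), ontable(g)}

== RESULT ==
["clear(c)", "clear(g)", "handempty", "on(c,d)", "ontable(a)", "ontable(g)"]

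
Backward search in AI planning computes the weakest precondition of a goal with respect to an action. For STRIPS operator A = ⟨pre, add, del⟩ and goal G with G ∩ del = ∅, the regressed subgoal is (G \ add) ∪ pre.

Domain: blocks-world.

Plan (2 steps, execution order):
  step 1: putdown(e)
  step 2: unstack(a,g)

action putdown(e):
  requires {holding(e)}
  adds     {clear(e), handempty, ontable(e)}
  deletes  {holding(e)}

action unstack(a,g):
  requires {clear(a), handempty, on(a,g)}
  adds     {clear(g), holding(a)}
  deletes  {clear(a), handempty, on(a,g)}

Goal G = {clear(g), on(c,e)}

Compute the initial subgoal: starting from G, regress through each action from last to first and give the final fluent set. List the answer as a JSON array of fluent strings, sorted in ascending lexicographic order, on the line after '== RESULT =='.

Work backward from the goal:
  through step 2 (unstack(a,g)): drop {clear(g)}, keep {on(c,e)}, require {clear(a), handempty, on(a,g)}
    → {clear(a), handempty, on(a,g), on(c,e)}
  through step 1 (putdown(e)): drop {handempty}, keep {clear(a), on(a,g), on(c,e)}, require {holding(e)}
    → {clear(a), holding(e), on(a,g), on(c,e)}

== RESULT ==
["clear(a)", "holding(e)", "on(a,g)", "on(c,e)"]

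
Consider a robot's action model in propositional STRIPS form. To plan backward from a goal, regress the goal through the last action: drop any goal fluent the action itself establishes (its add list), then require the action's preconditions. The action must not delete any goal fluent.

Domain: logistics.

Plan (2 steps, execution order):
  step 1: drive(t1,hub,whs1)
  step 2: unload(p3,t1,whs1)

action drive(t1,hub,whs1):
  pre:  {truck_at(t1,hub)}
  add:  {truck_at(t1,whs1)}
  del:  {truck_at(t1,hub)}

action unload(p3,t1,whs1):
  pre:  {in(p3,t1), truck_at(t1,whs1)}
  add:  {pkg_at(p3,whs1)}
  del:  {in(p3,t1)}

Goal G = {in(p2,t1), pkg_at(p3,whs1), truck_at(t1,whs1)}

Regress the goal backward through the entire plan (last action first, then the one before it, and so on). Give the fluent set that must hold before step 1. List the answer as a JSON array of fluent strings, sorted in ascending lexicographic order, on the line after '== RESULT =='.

Work backward from the goal:
  through step 2 (unload(p3,t1,whs1)): drop {pkg_at(p3,whs1)}, keep {in(p2,t1), truck_at(t1,whs1)}, require {in(p3,t1), truck_at(t1,whs1)}
    → {in(p2,t1), in(p3,t1), truck_at(t1,whs1)}
  through step 1 (drive(t1,hub,whs1)): drop {truck_at(t1,whs1)}, keep {in(p2,t1), in(p3,t1)}, require {truck_at(t1,hub)}
    → {in(p2,t1), in(p3,t1), truck_at(t1,hub)}

== RESULT ==
["in(p2,t1)", "in(p3,t1)", "truck_at(t1,hub)"]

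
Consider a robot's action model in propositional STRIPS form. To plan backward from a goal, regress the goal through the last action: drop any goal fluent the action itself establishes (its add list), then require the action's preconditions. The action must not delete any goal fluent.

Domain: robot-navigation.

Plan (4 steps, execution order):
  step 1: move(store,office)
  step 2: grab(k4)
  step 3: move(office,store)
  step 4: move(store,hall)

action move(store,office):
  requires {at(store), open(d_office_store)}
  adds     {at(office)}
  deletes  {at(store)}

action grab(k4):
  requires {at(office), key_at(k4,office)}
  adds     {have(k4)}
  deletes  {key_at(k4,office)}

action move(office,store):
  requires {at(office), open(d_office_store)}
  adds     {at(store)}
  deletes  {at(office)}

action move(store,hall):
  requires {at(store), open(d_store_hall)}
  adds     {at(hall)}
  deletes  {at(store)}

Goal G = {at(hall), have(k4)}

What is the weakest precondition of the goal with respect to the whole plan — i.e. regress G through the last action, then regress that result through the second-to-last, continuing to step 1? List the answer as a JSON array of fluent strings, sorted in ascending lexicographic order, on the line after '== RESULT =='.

Regress step by step:
  through step 4 (move(store,hall)): drop {at(hall)}, keep {have(k4)}, require {at(store), open(d_store_hall)}
    → {at(store), have(k4), open(d_store_hall)}
  through step 3 (move(office,store)): drop {at(store)}, keep {have(k4), open(d_store_hall)}, require {at(office), open(d_office_store)}
    → {at(office), have(k4), open(d_office_store), open(d_store_hall)}
  through step 2 (grab(k4)): drop {have(k4)}, keep {at(office), open(d_office_store), open(d_store_hall)}, require {at(office), key_at(k4,office)}
    → {at(office), key_at(k4,office), open(d_office_store), open(d_store_hall)}
  through step 1 (move(store,office)): drop {at(office)}, keep {key_at(k4,office), open(d_office_store), open(d_store_hall)}, require {at(store), open(d_office_store)}
    → {at(store), key_at(k4,office), open(d_office_store), open(d_store_hall)}

== RESULT ==
["at(store)", "key_at(k4,office)", "open(d_office_store)", "open(d_store_hall)"]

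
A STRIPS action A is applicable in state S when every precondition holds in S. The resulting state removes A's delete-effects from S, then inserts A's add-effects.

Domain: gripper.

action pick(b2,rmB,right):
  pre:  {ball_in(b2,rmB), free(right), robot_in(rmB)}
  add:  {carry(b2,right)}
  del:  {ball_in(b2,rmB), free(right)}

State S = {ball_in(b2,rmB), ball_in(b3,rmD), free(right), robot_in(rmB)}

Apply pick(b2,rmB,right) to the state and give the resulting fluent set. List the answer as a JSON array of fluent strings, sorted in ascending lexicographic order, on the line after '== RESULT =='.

Progress:
  pre ⊆ S: {ball_in(b2,rmB), free(right), robot_in(rmB)} ⊆ S  — applicable
  S \ del = {ball_in(b3,rmD), robot_in(rmB)}
  ∪ add   = {ball_in(b3,rmD), carry(b2,right), robot_in(rmB)}

== RESULT ==
["ball_in(b3,rmD)", "carry(b2,right)", "robot_in(rmB)"]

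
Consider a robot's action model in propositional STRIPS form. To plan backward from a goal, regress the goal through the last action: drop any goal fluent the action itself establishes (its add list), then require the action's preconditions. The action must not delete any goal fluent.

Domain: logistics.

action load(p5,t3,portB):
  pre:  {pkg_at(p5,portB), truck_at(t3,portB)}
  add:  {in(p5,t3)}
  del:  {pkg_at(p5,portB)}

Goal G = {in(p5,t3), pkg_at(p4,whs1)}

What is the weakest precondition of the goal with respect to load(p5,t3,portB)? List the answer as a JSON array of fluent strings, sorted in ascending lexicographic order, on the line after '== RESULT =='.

Regress:
  G ∩ del = {}  (empty — regression defined)
  G \ add = {in(p5,t3), pkg_at(p4,whs1)} \ {in(p5,t3)} = {pkg_at(p4,whs1)}
  ∪ pre   = {pkg_at(p4,whs1)} ∪ {pkg_at(p5,portB), truck_at(t3,portB)}
          = {pkg_at(p4,whs1), pkg_at(p5,portB), truck_at(t3,portB)}

== RESULT ==
["pkg_at(p4,whs1)", "pkg_at(p5,portB)", "truck_at(t3,portB)"]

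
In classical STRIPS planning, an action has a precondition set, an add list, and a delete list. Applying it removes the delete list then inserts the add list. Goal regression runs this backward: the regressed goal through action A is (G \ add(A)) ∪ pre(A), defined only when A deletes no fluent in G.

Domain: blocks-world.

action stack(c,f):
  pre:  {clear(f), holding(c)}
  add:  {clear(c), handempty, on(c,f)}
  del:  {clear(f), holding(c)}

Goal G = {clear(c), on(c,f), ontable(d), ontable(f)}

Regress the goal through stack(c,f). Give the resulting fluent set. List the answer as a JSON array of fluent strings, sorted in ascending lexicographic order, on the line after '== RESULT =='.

Regress:
  G ∩ del = {}  (empty — regression defined)
  G \ add = {clear(c), on(c,f), ontable(d), ontable(f)} \ {clear(c), handempty, on(c,f)} = {ontable(d), ontable(f)}
  ∪ pre   = {ontable(d), ontable(f)} ∪ {clear(f), holding(c)}
          = {clear(f), holding(c), ontable(d), ontable(f)}

== RESULT ==
["clear(f)", "holding(c)", "ontable(d)", "ontable(f)"]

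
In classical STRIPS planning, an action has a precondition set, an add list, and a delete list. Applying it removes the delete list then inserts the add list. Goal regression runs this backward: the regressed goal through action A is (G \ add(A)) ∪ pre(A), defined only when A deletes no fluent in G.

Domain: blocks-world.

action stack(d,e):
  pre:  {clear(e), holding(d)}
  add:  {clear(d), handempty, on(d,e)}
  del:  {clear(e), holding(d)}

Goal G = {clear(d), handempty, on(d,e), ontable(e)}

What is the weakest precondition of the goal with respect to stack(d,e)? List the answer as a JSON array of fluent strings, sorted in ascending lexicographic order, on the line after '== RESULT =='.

Regress:
  G ∩ del = {}  (empty — regression defined)
  G \ add = {clear(d), handempty, on(d,e), ontable(e)} \ {clear(d), handempty, on(d,e)} = {ontable(e)}
  ∪ pre   = {ontable(e)} ∪ {clear(e), holding(d)}
          = {clear(e), holding(d), ontable(e)}

== RESULT ==
["clear(e)", "holding(d)", "ontable(e)"]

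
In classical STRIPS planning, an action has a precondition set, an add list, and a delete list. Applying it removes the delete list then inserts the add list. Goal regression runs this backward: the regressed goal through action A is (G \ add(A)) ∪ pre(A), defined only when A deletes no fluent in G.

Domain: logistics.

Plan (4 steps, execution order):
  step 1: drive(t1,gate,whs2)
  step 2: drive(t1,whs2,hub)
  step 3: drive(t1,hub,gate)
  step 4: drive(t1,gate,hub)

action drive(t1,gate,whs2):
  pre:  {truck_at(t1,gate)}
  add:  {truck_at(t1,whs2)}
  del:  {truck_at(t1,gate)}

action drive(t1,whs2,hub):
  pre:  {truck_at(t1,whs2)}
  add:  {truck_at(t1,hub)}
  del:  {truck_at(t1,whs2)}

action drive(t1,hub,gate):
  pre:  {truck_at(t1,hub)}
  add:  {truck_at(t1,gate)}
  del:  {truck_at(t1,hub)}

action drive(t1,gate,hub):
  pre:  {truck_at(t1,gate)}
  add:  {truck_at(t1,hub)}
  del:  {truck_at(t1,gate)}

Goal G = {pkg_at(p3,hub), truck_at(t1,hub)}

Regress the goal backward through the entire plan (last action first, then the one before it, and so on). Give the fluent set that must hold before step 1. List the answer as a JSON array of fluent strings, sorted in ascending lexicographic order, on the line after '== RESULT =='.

Regress step by step:
  through step 4 (drive(t1,gate,hub)): drop {truck_at(t1,hub)}, keep {pkg_at(p3,hub)}, require {truck_at(t1,gate)}
    → {pkg_at(p3,hub), truck_at(t1,gate)}
  through step 3 (drive(t1,hub,gate)): drop {truck_at(t1,gate)}, keep {pkg_at(p3,hub)}, require {truck_at(t1,hub)}
    → {pkg_at(p3,hub), truck_at(t1,hub)}
  through step 2 (drive(t1,whs2,hub)): drop {truck_at(t1,hub)}, keep {pkg_at(p3,hub)}, require {truck_at(t1,whs2)}
    → {pkg_at(p3,hub), truck_at(t1,whs2)}
  through step 1 (drive(t1,gate,whs2)): drop {truck_at(t1,whs2)}, keep {pkg_at(p3,hub)}, require {truck_at(t1,gate)}
    → {pkg_at(p3,hub), truck_at(t1,gate)}

== RESULT ==
["pkg_at(p3,hub)", "truck_at(t1,gate)"]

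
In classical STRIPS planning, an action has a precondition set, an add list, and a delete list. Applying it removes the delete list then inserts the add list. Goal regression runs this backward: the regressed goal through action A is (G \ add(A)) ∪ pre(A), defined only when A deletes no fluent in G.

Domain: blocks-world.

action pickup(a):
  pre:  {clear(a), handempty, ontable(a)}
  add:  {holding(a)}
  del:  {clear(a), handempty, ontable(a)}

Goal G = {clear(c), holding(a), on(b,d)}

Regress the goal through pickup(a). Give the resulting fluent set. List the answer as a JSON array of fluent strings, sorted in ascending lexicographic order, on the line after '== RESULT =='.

Compute (G \ add) ∪ pre:
  G ∩ del = {}  (empty — regression defined)
  G \ add = {clear(c), holding(a), on(b,d)} \ {holding(a)} = {clear(c), on(b,d)}
  ∪ pre   = {clear(c), on(b,d)} ∪ {clear(a), handempty, ontable(a)}
          = {clear(a), clear(c), handempty, on(b,d), ontable(a)}

== RESULT ==
["clear(a)", "clear(c)", "handempty", "on(b,d)", "ontable(a)"]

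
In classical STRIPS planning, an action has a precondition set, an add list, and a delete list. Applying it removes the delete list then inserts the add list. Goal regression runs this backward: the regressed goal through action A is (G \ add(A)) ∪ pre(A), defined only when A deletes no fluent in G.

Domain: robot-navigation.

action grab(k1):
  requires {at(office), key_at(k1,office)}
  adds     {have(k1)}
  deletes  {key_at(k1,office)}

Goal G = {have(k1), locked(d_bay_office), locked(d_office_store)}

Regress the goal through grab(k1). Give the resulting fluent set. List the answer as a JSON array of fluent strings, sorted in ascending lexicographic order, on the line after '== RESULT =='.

Compute (G \ add) ∪ pre:
  G ∩ del = {}  (empty — regression defined)
  G \ add = {have(k1), locked(d_bay_office), locked(d_office_store)} \ {have(k1)} = {locked(d_bay_office), locked(d_office_store)}
  ∪ pre   = {locked(d_bay_office), locked(d_office_store)} ∪ {at(office), key_at(k1,office)}
          = {at(office), key_at(k1,office), locked(d_bay_office), locked(d_office_store)}

== RESULT ==
["at(office)", "key_at(k1,office)", "locked(d_bay_office)", "locked(d_office_store)"]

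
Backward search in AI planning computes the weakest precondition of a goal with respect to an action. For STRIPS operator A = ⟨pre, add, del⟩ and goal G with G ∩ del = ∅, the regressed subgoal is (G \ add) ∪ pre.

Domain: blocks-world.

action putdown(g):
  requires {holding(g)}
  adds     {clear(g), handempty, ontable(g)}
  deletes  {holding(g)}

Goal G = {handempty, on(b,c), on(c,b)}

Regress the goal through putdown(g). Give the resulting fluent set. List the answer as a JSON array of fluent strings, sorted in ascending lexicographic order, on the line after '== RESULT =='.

Compute (G \ add) ∪ pre:
  G ∩ del = {}  (empty — regression defined)
  G \ add = {handempty, on(b,c), on(c,b)} \ {clear(g), handempty, ontable(g)} = {on(b,c), on(c,b)}
  ∪ pre   = {on(b,c), on(c,b)} ∪ {holding(g)}
          = {holding(g), on(b,c), on(c,b)}

== RESULT ==
["holding(g)", "on(b,c)", "on(c,b)"]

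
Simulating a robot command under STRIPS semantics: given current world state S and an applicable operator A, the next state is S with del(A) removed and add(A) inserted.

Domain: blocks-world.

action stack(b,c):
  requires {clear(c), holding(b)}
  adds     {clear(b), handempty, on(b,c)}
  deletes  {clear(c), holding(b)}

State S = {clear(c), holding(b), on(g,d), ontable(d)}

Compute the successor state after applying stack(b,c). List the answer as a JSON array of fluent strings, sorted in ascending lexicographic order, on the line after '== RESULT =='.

Compute (S \ del) ∪ add:
  pre ⊆ S: {clear(c), holding(b)} ⊆ S  — applicable
  S \ del = {on(g,d), ontable(d)}
  ∪ add   = {clear(b), handempty, on(b,c), on(g,d), ontable(d)}

== RESULT ==
["clear(b)", "handempty", "on(b,c)", "on(g,d)", "ontable(d)"]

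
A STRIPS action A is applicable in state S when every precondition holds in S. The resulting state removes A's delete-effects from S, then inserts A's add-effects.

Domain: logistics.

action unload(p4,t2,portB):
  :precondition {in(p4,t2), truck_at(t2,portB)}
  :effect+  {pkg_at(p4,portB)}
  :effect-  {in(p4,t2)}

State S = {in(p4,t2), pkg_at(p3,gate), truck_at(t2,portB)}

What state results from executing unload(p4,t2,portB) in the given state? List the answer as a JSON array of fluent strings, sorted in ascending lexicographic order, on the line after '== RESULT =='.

Progress:
  pre ⊆ S: {in(p4,t2), truck_at(t2,portB)} ⊆ S  — applicable
  S \ del = {pkg_at(p3,gate), truck_at(t2,portB)}
  ∪ add   = {pkg_at(p3,gate), pkg_at(p4,portB), truck_at(t2,portB)}

== RESULT ==
["pkg_at(p3,gate)", "pkg_at(p4,portB)", "truck_at(t2,portB)"]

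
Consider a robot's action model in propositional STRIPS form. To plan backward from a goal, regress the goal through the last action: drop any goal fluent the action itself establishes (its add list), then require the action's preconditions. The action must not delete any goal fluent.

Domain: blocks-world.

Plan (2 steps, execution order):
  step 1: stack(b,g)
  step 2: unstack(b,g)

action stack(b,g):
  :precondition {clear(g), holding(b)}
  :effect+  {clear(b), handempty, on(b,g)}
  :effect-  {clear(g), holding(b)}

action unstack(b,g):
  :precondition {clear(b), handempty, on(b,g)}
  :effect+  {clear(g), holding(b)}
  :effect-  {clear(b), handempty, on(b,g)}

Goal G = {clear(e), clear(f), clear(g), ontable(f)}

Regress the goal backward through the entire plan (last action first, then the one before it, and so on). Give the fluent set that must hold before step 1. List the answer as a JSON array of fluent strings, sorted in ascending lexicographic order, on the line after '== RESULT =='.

Work backward from the goal:
  through step 2 (unstack(b,g)): drop {clear(g)}, keep {clear(e), clear(f), ontable(f)}, require {clear(b), handempty, on(b,g)}
    → {clear(b), clear(e), clear(f), handempty, on(b,g), ontable(f)}
  through step 1 (stack(b,g)): drop {clear(b), handempty, on(b,g)}, keep {clear(e), clear(f), ontable(f)}, require {clear(g), holding(b)}
    → {clear(e), clear(f), clear(g), holding(b), ontable(f)}

== RESULT ==
["clear(e)", "clear(f)", "clear(g)", "holding(b)", "ontable(f)"]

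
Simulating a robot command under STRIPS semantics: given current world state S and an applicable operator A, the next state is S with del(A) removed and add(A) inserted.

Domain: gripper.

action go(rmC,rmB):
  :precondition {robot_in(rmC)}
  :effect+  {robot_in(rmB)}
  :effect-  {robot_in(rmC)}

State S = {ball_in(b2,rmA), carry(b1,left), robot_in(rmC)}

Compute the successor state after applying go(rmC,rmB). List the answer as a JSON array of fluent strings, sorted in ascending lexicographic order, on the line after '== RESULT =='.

Compute (S \ del) ∪ add:
  pre ⊆ S: {robot_in(rmC)} ⊆ S  — applicable
  S \ del = {ball_in(b2,rmA), carry(b1,left)}
  ∪ add   = {ball_in(b2,rmA), carry(b1,left), robot_in(rmB)}

== RESULT ==
["ball_in(b2,rmA)", "carry(b1,left)", "robot_in(rmB)"]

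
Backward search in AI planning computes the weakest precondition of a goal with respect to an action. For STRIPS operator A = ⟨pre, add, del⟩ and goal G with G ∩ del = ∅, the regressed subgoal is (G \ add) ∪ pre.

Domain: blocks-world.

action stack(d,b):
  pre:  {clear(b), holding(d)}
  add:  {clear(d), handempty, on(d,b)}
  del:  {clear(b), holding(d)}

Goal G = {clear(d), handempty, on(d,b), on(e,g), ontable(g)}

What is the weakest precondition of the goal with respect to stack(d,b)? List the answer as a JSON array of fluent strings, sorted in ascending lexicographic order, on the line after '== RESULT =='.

Regress:
  G ∩ del = {}  (empty — regression defined)
  G \ add = {clear(d), handempty, on(d,b), on(e,g), ontable(g)} \ {clear(d), handempty, on(d,b)} = {on(e,g), ontable(g)}
  ∪ pre   = {on(e,g), ontable(g)} ∪ {clear(b), holding(d)}
          = {clear(b), holding(d), on(e,g), ontable(g)}

== RESULT ==
["clear(b)", "holding(d)", "on(e,g)", "ontable(g)"]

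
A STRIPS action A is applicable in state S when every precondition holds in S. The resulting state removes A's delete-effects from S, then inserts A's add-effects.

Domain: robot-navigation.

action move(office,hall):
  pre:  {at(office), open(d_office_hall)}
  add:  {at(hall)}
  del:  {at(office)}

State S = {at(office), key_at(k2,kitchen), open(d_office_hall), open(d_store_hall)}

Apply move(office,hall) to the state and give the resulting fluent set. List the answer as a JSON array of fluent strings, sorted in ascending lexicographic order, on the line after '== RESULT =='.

Compute (S \ del) ∪ add:
  pre ⊆ S: {at(office), open(d_office_hall)} ⊆ S  — applicable
  S \ del = {key_at(k2,kitchen), open(d_office_hall), open(d_store_hall)}
  ∪ add   = {at(hall), key_at(k2,kitchen), open(d_office_hall), open(d_store_hall)}

== RESULT ==
["at(hall)", "key_at(k2,kitchen)", "open(d_office_hall)", "open(d_store_hall)"]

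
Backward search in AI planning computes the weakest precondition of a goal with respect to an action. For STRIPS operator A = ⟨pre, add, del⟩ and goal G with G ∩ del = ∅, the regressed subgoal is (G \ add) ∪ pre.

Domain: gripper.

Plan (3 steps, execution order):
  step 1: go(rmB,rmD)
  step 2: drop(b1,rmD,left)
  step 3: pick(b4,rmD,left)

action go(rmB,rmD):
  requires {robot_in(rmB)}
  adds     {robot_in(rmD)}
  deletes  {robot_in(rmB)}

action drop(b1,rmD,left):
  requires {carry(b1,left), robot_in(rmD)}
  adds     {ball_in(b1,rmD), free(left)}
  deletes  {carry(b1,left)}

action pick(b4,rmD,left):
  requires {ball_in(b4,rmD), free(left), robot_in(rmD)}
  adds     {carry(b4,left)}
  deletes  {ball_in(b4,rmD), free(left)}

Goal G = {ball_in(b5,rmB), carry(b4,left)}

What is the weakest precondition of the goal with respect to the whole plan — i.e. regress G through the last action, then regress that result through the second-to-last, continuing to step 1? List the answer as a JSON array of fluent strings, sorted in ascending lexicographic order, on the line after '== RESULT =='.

Regress step by step:
  through step 3 (pick(b4,rmD,left)): drop {carry(b4,left)}, keep {ball_in(b5,rmB)}, require {ball_in(b4,rmD), free(left), robot_in(rmD)}
    → {ball_in(b4,rmD), ball_in(b5,rmB), free(left), robot_in(rmD)}
  through step 2 (drop(b1,rmD,left)): drop {free(left)}, keep {ball_in(b4,rmD), ball_in(b5,rmB), robot_in(rmD)}, require {carry(b1,left), robot_in(rmD)}
    → {ball_in(b4,rmD), ball_in(b5,rmB), carry(b1,left), robot_in(rmD)}
  through step 1 (go(rmB,rmD)): drop {robot_in(rmD)}, keep {ball_in(b4,rmD), ball_in(b5,rmB), carry(b1,left)}, require {robot_in(rmB)}
    → {ball_in(b4,rmD), ball_in(b5,rmB), carry(b1,left), robot_in(rmB)}

== RESULT ==
["ball_in(b4,rmD)", "ball_in(b5,rmB)", "carry(b1,left)", "robot_in(rmB)"]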